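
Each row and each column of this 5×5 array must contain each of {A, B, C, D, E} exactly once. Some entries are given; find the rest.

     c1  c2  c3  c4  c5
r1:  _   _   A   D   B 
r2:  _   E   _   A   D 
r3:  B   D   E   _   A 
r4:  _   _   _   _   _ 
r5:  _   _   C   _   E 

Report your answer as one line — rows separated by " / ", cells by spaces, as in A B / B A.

E C A D B / C E B A D / B D E C A / A B D E C / D A C B E

(r1,c2) = C
(r2,c1) = C
(r2,c3) = B
(r3,c4) = C
(r4,c3) = D
(r4,c5) = C
(r5,c4) = B
(r1,c1) = E
(r4,c1) = A
(r4,c2) = B
(r4,c4) = E
(r5,c1) = D
(r5,c2) = A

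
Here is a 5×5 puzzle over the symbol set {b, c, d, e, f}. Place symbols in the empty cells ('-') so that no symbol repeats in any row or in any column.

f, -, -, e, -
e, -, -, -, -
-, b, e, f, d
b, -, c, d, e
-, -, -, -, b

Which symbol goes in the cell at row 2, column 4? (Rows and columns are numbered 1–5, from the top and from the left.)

(r1,c5) = c
(r2,c5) = f
(r3,c1) = c
(r4,c2) = f
(r5,c1) = d
(r5,c3) = f
(r5,c4) = c
(r1,c2) = d
(r1,c3) = b
(r2,c2) = c
(r2,c3) = d
(r2,c4) = b

b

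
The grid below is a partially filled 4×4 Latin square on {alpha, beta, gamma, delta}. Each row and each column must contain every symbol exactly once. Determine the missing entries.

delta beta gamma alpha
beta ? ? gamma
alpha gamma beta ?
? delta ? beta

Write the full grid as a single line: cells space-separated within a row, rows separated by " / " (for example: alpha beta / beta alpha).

(r2,c2) = alpha
(r2,c3) = delta
(r3,c4) = delta
(r4,c1) = gamma
(r4,c3) = alpha

delta beta gamma alpha / beta alpha delta gamma / alpha gamma beta delta / gamma delta alpha beta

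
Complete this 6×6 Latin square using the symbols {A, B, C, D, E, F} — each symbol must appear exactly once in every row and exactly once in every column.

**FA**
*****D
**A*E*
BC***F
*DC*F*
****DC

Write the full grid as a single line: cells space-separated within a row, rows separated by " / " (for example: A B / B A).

D B F A C E / F A E C B D / C F A D E B / B C D E A F / E D C B F A / A E B F D C

(r3,c6): row 3 has {A,E}; column 6 has {C,D,F}, so it must be B.
(r4,c5): row 4 has {B,C,F}; column 5 has {D,E,F}, so it must be A.
(r1,c6): row 1 has {A,F}; column 6 has {B,C,D,F}, so it must be E.
(r3,c2): row 3 has {A,B,E}; column 2 has {C,D}, so it must be F.
(r5,c6): row 5 has {C,D,F}; column 6 has {B,C,D,E,F}, so it must be A.
(r1,c2): row 1 has {A,E,F}; column 2 has {C,D,F}, so it must be B.
(r1,c5): row 1 has {A,B,E,F}; column 5 has {A,D,E,F}, so it must be C.
(r2,c5): row 2 has {D}; column 5 has {A,C,D,E,F}, so it must be B.
(r5,c1): row 5 has {A,C,D,F}; column 1 has {B}, so it must be E.
(r5,c4): row 5 has {A,C,D,E,F}; column 4 has {A}, so it must be B.
(r1,c1): row 1 has {A,B,C,E,F}; column 1 has {B,E}, so it must be D.
(r2,c3): row 2 has {B,D}; column 3 has {A,C,F}, so it must be E.
(r3,c1): row 3 has {A,B,E,F}; column 1 has {B,D,E}, so it must be C.
(r3,c4): row 3 has {A,B,C,E,F}; column 4 has {A,B}, so it must be D.
(r4,c3): row 4 has {A,B,C,F}; column 3 has {A,C,E,F}, so it must be D.
(r4,c4): row 4 has {A,B,C,D,F}; column 4 has {A,B,D}, so it must be E.
(r6,c3): row 6 has {C,D}; column 3 has {A,C,D,E,F}, so it must be B.
(r6,c4): row 6 has {B,C,D}; column 4 has {A,B,D,E}, so it must be F.
(r2,c2): row 2 has {B,D,E}; column 2 has {B,C,D,F}, so it must be A.
(r2,c4): row 2 has {A,B,D,E}; column 4 has {A,B,D,E,F}, so it must be C.
(r6,c1): row 6 has {B,C,D,F}; column 1 has {B,C,D,E}, so it must be A.
(r6,c2): row 6 has {A,B,C,D,F}; column 2 has {A,B,C,D,F}, so it must be E.
(r2,c1): row 2 has {A,B,C,D,E}; column 1 has {A,B,C,D,E}, so it must be F.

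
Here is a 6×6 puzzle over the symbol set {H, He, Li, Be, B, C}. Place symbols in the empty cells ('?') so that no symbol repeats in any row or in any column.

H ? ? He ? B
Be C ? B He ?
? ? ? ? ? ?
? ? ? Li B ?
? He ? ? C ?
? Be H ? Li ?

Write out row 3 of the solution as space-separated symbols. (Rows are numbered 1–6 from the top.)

C B He Be H Li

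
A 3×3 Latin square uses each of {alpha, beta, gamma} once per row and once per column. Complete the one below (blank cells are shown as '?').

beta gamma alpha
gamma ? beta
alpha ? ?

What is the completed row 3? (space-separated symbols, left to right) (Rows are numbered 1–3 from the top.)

(r2,c2) = alpha
(r3,c2) = beta
(r3,c3) = gamma

alpha beta gamma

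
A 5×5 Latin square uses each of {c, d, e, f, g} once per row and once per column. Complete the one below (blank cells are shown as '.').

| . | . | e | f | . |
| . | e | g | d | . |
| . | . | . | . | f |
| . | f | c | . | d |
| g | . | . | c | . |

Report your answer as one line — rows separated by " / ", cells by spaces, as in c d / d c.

d c e f g / f e g d c / c g d e f / e f c g d / g d f c e

(r2,c5) = c
(r3,c3) = d
(r4,c1) = e
(r4,c4) = g
(r5,c2) = d
(r5,c3) = f
(r5,c5) = e
(r1,c5) = g
(r2,c1) = f
(r3,c1) = c
(r3,c2) = g
(r3,c4) = e
(r1,c1) = d
(r1,c2) = c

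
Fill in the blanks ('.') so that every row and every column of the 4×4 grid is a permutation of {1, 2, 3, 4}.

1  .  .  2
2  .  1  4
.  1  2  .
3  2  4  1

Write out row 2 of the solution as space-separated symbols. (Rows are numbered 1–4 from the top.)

2 3 1 4

(r1,c3) = 3
(r2,c2) = 3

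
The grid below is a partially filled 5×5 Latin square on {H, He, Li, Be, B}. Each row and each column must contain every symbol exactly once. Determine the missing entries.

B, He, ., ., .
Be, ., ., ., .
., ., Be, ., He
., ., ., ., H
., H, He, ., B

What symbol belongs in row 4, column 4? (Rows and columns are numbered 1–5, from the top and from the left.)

Li

row 2 has {Be}; column 5 has {H,He,B} — only Li is left for (r2,c5).
row 5 has {H,He,B}; column 1 has {Be,B} — only Li is left for (r5,c1).
row 5 has {H,He,Li,B}; column 4 is empty so far — only Be is left for (r5,c4).
row 1 has {He,B}; column 5 has {H,He,Li,B} — only Be is left for (r1,c5).
row 2 has {Li,Be}; column 2 has {H,He} — only B is left for (r2,c2).
row 2 has {Li,Be,B}; column 3 has {He,Be} — only H is left for (r2,c3).
row 2 has {H,Li,Be,B}; column 4 has {Be} — only He is left for (r2,c4).
row 3 has {He,Be}; column 1 has {Li,Be,B} — only H is left for (r3,c1).
row 3 has {H,He,Be}; column 2 has {H,He,B} — only Li is left for (r3,c2).
row 3 has {H,He,Li,Be}; column 4 has {He,Be} — only B is left for (r3,c4).
row 4 has {H}; column 1 has {H,Li,Be,B} — only He is left for (r4,c1).
row 4 has {H,He}; column 2 has {H,He,Li,B} — only Be is left for (r4,c2).
row 4 has {H,He,Be}; column 4 has {He,Be,B} — only Li is left for (r4,c4).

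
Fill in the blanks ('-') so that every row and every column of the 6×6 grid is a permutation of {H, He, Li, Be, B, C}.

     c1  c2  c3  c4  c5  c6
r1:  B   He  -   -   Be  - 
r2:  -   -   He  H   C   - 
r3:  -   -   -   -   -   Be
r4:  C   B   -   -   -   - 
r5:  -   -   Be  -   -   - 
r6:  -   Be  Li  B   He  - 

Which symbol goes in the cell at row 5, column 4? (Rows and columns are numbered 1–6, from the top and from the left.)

C

Cell (r2,c2): row 2 has {H,He,C}; column 2 has {He,Be,B} → Li.
Cell (r2,c6): row 2 has {H,He,Li,C}; column 6 has {Be} → B.
Cell (r4,c3): row 4 has {B,C}; column 3 has {He,Li,Be} → H.
Cell (r4,c5): row 4 has {H,B,C}; column 5 has {He,Be,C} → Li.
Cell (r4,c6): row 4 has {H,Li,B,C}; column 6 has {Be,B} → He.
Cell (r6,c1): row 6 has {He,Li,Be,B}; column 1 has {B,C} → H.
Cell (r6,c6): row 6 has {H,He,Li,Be,B}; column 6 has {He,Be,B} → C.
Cell (r1,c3): row 1 has {He,Be,B}; column 3 has {H,He,Li,Be} → C.
Cell (r1,c4): row 1 has {He,Be,B,C}; column 4 has {H,B} → Li.
Cell (r1,c6): row 1 has {He,Li,Be,B,C}; column 6 has {He,Be,B,C} → H.
Cell (r2,c1): row 2 has {H,He,Li,B,C}; column 1 has {H,B,C} → Be.
Cell (r3,c3): row 3 has {Be}; column 3 has {H,He,Li,Be,C} → B.
Cell (r3,c5): row 3 has {Be,B}; column 5 has {He,Li,Be,C} → H.
Cell (r4,c4): row 4 has {H,He,Li,B,C}; column 4 has {H,Li,B} → Be.
Cell (r5,c5): row 5 has {Be}; column 5 has {H,He,Li,Be,C} → B.
Cell (r5,c6): row 5 has {Be,B}; column 6 has {H,He,Be,B,C} → Li.
Cell (r3,c2): row 3 has {H,Be,B}; column 2 has {He,Li,Be,B} → C.
Cell (r3,c4): row 3 has {H,Be,B,C}; column 4 has {H,Li,Be,B} → He.
Cell (r5,c1): row 5 has {Li,Be,B}; column 1 has {H,Be,B,C} → He.
Cell (r5,c2): row 5 has {He,Li,Be,B}; column 2 has {He,Li,Be,B,C} → H.
Cell (r5,c4): row 5 has {H,He,Li,Be,B}; column 4 has {H,He,Li,Be,B} → C.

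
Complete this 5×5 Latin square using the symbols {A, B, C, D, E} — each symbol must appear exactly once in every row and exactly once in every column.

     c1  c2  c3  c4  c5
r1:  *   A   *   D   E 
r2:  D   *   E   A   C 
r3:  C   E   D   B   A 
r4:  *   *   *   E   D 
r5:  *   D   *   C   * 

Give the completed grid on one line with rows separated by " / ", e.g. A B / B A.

B A C D E / D B E A C / C E D B A / A C B E D / E D A C B

(r1,c1) = B
(r1,c3) = C
(r2,c2) = B
(r4,c1) = A
(r4,c2) = C
(r4,c3) = B
(r5,c1) = E
(r5,c3) = A
(r5,c5) = B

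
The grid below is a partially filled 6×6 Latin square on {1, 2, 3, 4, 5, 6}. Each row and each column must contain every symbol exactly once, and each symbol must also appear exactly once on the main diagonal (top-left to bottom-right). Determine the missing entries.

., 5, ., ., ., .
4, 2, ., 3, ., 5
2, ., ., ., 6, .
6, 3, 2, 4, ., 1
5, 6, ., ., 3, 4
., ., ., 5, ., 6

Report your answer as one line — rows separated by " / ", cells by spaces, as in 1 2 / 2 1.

(r1,c1) = 1
(r2,c5) = 1
(r3,c3) = 5
(r3,c4) = 1
(r3,c6) = 3
(r4,c5) = 5
(r5,c3) = 1
(r5,c4) = 2
(r6,c1) = 3
(r6,c3) = 4
(r6,c5) = 2
(r1,c4) = 6
(r1,c5) = 4
(r1,c6) = 2
(r2,c3) = 6
(r3,c2) = 4
(r6,c2) = 1
(r1,c3) = 3

1 5 3 6 4 2 / 4 2 6 3 1 5 / 2 4 5 1 6 3 / 6 3 2 4 5 1 / 5 6 1 2 3 4 / 3 1 4 5 2 6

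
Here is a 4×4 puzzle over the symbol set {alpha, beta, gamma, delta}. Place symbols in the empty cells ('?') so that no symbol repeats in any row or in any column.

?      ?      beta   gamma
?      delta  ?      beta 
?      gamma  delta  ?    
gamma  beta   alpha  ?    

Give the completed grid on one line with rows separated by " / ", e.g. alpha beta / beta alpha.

delta alpha beta gamma / alpha delta gamma beta / beta gamma delta alpha / gamma beta alpha delta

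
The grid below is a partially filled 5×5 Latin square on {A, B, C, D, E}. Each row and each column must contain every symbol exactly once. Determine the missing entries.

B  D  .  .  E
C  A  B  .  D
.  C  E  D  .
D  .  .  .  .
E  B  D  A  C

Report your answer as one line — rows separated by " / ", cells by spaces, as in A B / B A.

B D A C E / C A B E D / A C E D B / D E C B A / E B D A C

(r1,c4) = C
(r2,c4) = E
(r3,c1) = A
(r3,c5) = B
(r4,c2) = E
(r4,c4) = B
(r4,c5) = A
(r1,c3) = A
(r4,c3) = C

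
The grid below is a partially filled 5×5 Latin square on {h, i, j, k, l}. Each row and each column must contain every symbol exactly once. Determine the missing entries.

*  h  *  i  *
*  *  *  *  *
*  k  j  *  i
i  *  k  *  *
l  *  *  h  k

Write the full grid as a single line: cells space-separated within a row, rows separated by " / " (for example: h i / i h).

k h l i j / j i h k l / h k j l i / i l k j h / l j i h k

row 1 has {h,i}; column 3 has {j,k} — only l is left for (r1,c3).
row 1 has {h,i,l}; column 5 has {i,k} — only j is left for (r1,c5).
row 3 has {i,j,k}; column 1 has {i,l} — only h is left for (r3,c1).
row 3 has {h,i,j,k}; column 4 has {h,i} — only l is left for (r3,c4).
row 4 has {i,k}; column 4 has {h,i,l} — only j is left for (r4,c4).
row 5 has {h,k,l}; column 3 has {j,k,l} — only i is left for (r5,c3).
row 1 has {h,i,j,l}; column 1 has {h,i,l} — only k is left for (r1,c1).
row 2 is empty so far; column 1 has {h,i,k,l} — only j is left for (r2,c1).
row 2 has {j}; column 3 has {i,j,k,l} — only h is left for (r2,c3).
row 2 has {h,j}; column 4 has {h,i,j,l} — only k is left for (r2,c4).
row 2 has {h,j,k}; column 5 has {i,j,k} — only l is left for (r2,c5).
row 4 has {i,j,k}; column 2 has {h,k} — only l is left for (r4,c2).
row 4 has {i,j,k,l}; column 5 has {i,j,k,l} — only h is left for (r4,c5).
row 5 has {h,i,k,l}; column 2 has {h,k,l} — only j is left for (r5,c2).
row 2 has {h,j,k,l}; column 2 has {h,j,k,l} — only i is left for (r2,c2).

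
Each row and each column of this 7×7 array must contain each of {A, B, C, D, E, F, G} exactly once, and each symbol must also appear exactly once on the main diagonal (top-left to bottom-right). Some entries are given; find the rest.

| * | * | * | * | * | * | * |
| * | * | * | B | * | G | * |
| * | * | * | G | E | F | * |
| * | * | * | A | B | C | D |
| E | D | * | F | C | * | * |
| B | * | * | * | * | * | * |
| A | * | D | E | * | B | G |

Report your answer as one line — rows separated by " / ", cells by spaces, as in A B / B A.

(r3,c3): row 3 has {E,F,G}; column 3 has {D}; the diagonal has {A,C,G}, so it must be B.
(r5,c6): row 5 has {C,D,E,F}; column 6 has {B,C,F,G}, so it must be A.
(r5,c7): row 5 has {A,C,D,E,F}; column 7 has {D,G}, so it must be B.
(r7,c5): row 7 has {A,B,D,E,G}; column 5 has {B,C,E}, so it must be F.
(r5,c3): row 5 has {A,B,C,D,E,F}; column 3 has {B,D}, so it must be G.
(r7,c2): row 7 has {A,B,D,E,F,G}; column 2 has {D}, so it must be C.
(r3,c2): row 3 has {B,E,F,G}; column 2 has {C,D}, so it must be A.
(r3,c7): row 3 has {A,B,E,F,G}; column 7 has {B,D,G}, so it must be C.
(r3,c1): row 3 has {A,B,C,E,F,G}; column 1 has {A,B,E}, so it must be D.
(r1,c1): row 1 is empty so far; column 1 has {A,B,D,E}; the diagonal has {A,B,C,G}, so it must be F.
(r2,c1): row 2 has {B,G}; column 1 has {A,B,D,E,F}, so it must be C.
(r2,c2): row 2 has {B,C,G}; column 2 has {A,C,D}; the diagonal has {A,B,C,F,G}, so it must be E.
(r4,c1): row 4 has {A,B,C,D}; column 1 has {A,B,C,D,E,F}, so it must be G.
(r4,c2): row 4 has {A,B,C,D,G}; column 2 has {A,C,D,E}, so it must be F.
(r4,c3): row 4 has {A,B,C,D,F,G}; column 3 has {B,D,G}, so it must be E.
(r6,c2): row 6 has {B}; column 2 has {A,C,D,E,F}, so it must be G.
(r6,c6): row 6 has {B,G}; column 6 has {A,B,C,F,G}; the diagonal has {A,B,C,E,F,G}, so it must be D.
(r1,c2): row 1 has {F}; column 2 has {A,C,D,E,F,G}, so it must be B.
(r1,c6): row 1 has {B,F}; column 6 has {A,B,C,D,F,G}, so it must be E.
(r1,c7): row 1 has {B,E,F}; column 7 has {B,C,D,G}, so it must be A.
(r2,c7): row 2 has {B,C,E,G}; column 7 has {A,B,C,D,G}, so it must be F.
(r6,c4): row 6 has {B,D,G}; column 4 has {A,B,E,F,G}, so it must be C.
(r6,c5): row 6 has {B,C,D,G}; column 5 has {B,C,E,F}, so it must be A.
(r6,c7): row 6 has {A,B,C,D,G}; column 7 has {A,B,C,D,F,G}, so it must be E.
(r1,c3): row 1 has {A,B,E,F}; column 3 has {B,D,E,G}, so it must be C.
(r1,c4): row 1 has {A,B,C,E,F}; column 4 has {A,B,C,E,F,G}, so it must be D.
(r1,c5): row 1 has {A,B,C,D,E,F}; column 5 has {A,B,C,E,F}, so it must be G.
(r2,c3): row 2 has {B,C,E,F,G}; column 3 has {B,C,D,E,G}, so it must be A.
(r2,c5): row 2 has {A,B,C,E,F,G}; column 5 has {A,B,C,E,F,G}, so it must be D.
(r6,c3): row 6 has {A,B,C,D,E,G}; column 3 has {A,B,C,D,E,G}, so it must be F.

F B C D G E A / C E A B D G F / D A B G E F C / G F E A B C D / E D G F C A B / B G F C A D E / A C D E F B G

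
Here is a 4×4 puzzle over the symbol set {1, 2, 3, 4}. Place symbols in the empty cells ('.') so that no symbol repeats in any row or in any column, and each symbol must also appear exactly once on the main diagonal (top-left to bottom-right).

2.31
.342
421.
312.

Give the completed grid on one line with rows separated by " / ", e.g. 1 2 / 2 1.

2 4 3 1 / 1 3 4 2 / 4 2 1 3 / 3 1 2 4

Cell (r1,c2): row 1 has {1,2,3}; column 2 has {1,2,3} → 4.
Cell (r2,c1): row 2 has {2,3,4}; column 1 has {2,3,4} → 1.
Cell (r3,c4): row 3 has {1,2,4}; column 4 has {1,2} → 3.
Cell (r4,c4): row 4 has {1,2,3}; column 4 has {1,2,3}; the diagonal has {1,2,3} → 4.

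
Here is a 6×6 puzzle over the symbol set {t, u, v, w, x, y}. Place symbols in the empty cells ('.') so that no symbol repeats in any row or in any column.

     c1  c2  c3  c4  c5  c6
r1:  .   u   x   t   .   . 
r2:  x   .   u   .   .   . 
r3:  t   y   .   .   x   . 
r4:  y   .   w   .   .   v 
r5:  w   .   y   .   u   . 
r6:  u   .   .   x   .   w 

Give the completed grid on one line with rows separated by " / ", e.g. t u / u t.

v u x t w y / x w u y v t / t y v w x u / y x w u t v / w t y v u x / u v t x y w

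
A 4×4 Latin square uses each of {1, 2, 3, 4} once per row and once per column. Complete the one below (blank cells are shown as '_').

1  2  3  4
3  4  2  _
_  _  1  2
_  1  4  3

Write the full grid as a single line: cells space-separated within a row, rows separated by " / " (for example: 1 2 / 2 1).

1 2 3 4 / 3 4 2 1 / 4 3 1 2 / 2 1 4 3

Cell (r2,c4): row 2 has {2,3,4}; column 4 has {2,3,4} → 1.
Cell (r3,c1): row 3 has {1,2}; column 1 has {1,3} → 4.
Cell (r3,c2): row 3 has {1,2,4}; column 2 has {1,2,4} → 3.
Cell (r4,c1): row 4 has {1,3,4}; column 1 has {1,3,4} → 2.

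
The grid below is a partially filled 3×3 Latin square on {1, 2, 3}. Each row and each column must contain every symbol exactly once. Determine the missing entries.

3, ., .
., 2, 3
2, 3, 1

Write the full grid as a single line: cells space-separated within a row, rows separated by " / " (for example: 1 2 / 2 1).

3 1 2 / 1 2 3 / 2 3 1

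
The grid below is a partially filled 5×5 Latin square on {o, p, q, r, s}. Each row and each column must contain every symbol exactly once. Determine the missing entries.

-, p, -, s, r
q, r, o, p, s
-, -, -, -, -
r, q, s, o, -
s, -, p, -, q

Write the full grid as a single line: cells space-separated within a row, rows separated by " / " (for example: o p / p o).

o p q s r / q r o p s / p s r q o / r q s o p / s o p r q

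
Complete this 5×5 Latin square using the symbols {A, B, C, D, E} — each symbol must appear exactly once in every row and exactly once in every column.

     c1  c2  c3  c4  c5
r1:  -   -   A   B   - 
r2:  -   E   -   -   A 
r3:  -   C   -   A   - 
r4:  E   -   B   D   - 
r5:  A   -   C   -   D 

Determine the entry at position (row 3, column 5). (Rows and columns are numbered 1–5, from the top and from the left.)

Cell (r1,c2): row 1 has {A,B}; column 2 has {C,E} → D.
Cell (r2,c3): row 2 has {A,E}; column 3 has {A,B,C} → D.
Cell (r2,c4): row 2 has {A,D,E}; column 4 has {A,B,D} → C.
Cell (r3,c3): row 3 has {A,C}; column 3 has {A,B,C,D} → E.
Cell (r3,c5): row 3 has {A,C,E}; column 5 has {A,D} → B.

B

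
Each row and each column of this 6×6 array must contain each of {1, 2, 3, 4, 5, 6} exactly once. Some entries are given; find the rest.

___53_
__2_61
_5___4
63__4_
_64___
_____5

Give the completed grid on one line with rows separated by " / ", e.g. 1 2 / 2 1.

4 2 1 5 3 6 / 5 4 2 3 6 1 / 2 5 3 6 1 4 / 6 3 5 1 4 2 / 1 6 4 2 5 3 / 3 1 6 4 2 5

(r2,c2) = 4
(r2,c4) = 3
(r4,c6) = 2
(r5,c6) = 3
(r1,c6) = 6
(r2,c1) = 5
(r4,c4) = 1
(r5,c4) = 2
(r1,c3) = 1
(r3,c4) = 6
(r4,c3) = 5
(r5,c1) = 1
(r5,c5) = 5
(r6,c4) = 4
(r1,c2) = 2
(r3,c3) = 3
(r6,c2) = 1
(r6,c3) = 6
(r6,c5) = 2
(r1,c1) = 4
(r3,c1) = 2
(r3,c5) = 1
(r6,c1) = 3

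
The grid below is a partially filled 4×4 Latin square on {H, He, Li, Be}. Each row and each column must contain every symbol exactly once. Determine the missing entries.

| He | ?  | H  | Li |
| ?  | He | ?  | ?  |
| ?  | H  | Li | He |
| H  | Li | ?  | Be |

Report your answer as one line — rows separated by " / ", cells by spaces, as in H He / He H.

He Be H Li / Li He Be H / Be H Li He / H Li He Be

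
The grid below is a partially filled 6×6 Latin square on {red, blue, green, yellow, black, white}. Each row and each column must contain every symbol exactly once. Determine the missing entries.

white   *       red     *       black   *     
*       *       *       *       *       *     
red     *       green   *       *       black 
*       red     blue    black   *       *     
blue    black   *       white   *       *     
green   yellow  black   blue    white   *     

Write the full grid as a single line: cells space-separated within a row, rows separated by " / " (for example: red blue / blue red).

white blue red green black yellow / black green white red yellow blue / red white green yellow blue black / yellow red blue black green white / blue black yellow white red green / green yellow black blue white red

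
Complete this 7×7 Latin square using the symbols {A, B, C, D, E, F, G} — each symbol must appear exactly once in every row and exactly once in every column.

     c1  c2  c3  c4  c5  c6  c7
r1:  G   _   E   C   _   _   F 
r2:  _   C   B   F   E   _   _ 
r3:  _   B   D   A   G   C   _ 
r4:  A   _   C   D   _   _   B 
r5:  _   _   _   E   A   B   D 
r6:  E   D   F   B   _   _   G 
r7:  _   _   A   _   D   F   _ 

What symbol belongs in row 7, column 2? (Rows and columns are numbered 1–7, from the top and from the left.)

E

(r1,c2) = A
(r1,c5) = B
(r1,c6) = D
(r2,c1) = D
(r2,c7) = A
(r3,c1) = F
(r3,c7) = E
(r4,c5) = F
(r5,c1) = C
(r5,c3) = G
(r6,c5) = C
(r6,c6) = A
(r7,c1) = B
(r7,c4) = G
(r7,c7) = C
(r2,c6) = G
(r4,c6) = E
(r5,c2) = F
(r7,c2) = E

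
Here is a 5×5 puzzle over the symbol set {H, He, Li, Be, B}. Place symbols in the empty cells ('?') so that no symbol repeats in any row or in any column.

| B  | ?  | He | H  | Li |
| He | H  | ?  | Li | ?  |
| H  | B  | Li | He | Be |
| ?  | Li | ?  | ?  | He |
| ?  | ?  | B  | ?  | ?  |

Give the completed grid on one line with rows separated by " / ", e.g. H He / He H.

B Be He H Li / He H Be Li B / H B Li He Be / Be Li H B He / Li He B Be H

At row 1, column 2: row 1 has {H,He,Li,B}; column 2 has {H,Li,B}; that leaves Be.
At row 2, column 3: row 2 has {H,He,Li}; column 3 has {He,Li,B}; that leaves Be.
At row 2, column 5: row 2 has {H,He,Li,Be}; column 5 has {He,Li,Be}; that leaves B.
At row 4, column 1: row 4 has {He,Li}; column 1 has {H,He,B}; that leaves Be.
At row 4, column 3: row 4 has {He,Li,Be}; column 3 has {He,Li,Be,B}; that leaves H.
At row 4, column 4: row 4 has {H,He,Li,Be}; column 4 has {H,He,Li}; that leaves B.
At row 5, column 1: row 5 has {B}; column 1 has {H,He,Be,B}; that leaves Li.
At row 5, column 2: row 5 has {Li,B}; column 2 has {H,Li,Be,B}; that leaves He.
At row 5, column 4: row 5 has {He,Li,B}; column 4 has {H,He,Li,B}; that leaves Be.
At row 5, column 5: row 5 has {He,Li,Be,B}; column 5 has {He,Li,Be,B}; that leaves H.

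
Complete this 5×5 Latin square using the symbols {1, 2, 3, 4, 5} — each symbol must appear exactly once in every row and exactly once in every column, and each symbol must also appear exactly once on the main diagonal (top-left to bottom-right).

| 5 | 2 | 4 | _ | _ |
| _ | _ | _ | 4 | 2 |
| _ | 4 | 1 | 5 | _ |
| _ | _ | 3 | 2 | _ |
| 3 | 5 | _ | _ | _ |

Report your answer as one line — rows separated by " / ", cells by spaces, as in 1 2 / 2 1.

(r2,c1) = 1
(r2,c2) = 3
(r2,c3) = 5
(r3,c1) = 2
(r3,c5) = 3
(r4,c1) = 4
(r4,c2) = 1
(r4,c5) = 5
(r5,c3) = 2
(r5,c4) = 1
(r5,c5) = 4
(r1,c4) = 3
(r1,c5) = 1

5 2 4 3 1 / 1 3 5 4 2 / 2 4 1 5 3 / 4 1 3 2 5 / 3 5 2 1 4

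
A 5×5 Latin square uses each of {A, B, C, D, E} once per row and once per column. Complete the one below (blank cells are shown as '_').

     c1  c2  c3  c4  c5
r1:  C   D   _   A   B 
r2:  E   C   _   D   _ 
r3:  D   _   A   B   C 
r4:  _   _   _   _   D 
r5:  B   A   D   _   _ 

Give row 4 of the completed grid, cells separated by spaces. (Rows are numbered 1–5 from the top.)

A B C E D

row 1 has {A,B,C,D}; column 3 has {A,D} — only E is left for (r1,c3).
row 2 has {C,D,E}; column 3 has {A,D,E} — only B is left for (r2,c3).
row 2 has {B,C,D,E}; column 5 has {B,C,D} — only A is left for (r2,c5).
row 3 has {A,B,C,D}; column 2 has {A,C,D} — only E is left for (r3,c2).
row 4 has {D}; column 1 has {B,C,D,E} — only A is left for (r4,c1).
row 4 has {A,D}; column 2 has {A,C,D,E} — only B is left for (r4,c2).
row 4 has {A,B,D}; column 3 has {A,B,D,E} — only C is left for (r4,c3).
row 4 has {A,B,C,D}; column 4 has {A,B,D} — only E is left for (r4,c4).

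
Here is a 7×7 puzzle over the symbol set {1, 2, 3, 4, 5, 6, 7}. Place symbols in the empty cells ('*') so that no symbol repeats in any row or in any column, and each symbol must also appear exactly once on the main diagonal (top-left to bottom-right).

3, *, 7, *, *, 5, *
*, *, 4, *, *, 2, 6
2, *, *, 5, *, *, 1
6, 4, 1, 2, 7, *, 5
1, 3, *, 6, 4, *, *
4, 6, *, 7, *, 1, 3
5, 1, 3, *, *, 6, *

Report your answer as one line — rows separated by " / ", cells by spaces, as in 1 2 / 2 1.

(r1,c2): row 1 has {3,5,7}; column 2 has {1,3,4,6}, so it must be 2.
(r1,c7): row 1 has {2,3,5,7}; column 7 has {1,3,5,6}, so it must be 4.
(r2,c1): row 2 has {2,4,6}; column 1 has {1,2,3,4,5,6}, so it must be 7.
(r2,c2): row 2 has {2,4,6,7}; column 2 has {1,2,3,4,6}; the diagonal has {1,2,3,4}, so it must be 5.
(r3,c2): row 3 has {1,2,5}; column 2 has {1,2,3,4,5,6}, so it must be 7.
(r3,c3): row 3 has {1,2,5,7}; column 3 has {1,3,4,7}; the diagonal has {1,2,3,4,5}, so it must be 6.
(r3,c5): row 3 has {1,2,5,6,7}; column 5 has {4,7}, so it must be 3.
(r3,c6): row 3 has {1,2,3,5,6,7}; column 6 has {1,2,5,6}, so it must be 4.
(r4,c6): row 4 has {1,2,4,5,6,7}; column 6 has {1,2,4,5,6}, so it must be 3.
(r5,c6): row 5 has {1,3,4,6}; column 6 has {1,2,3,4,5,6}, so it must be 7.
(r5,c7): row 5 has {1,3,4,6,7}; column 7 has {1,3,4,5,6}, so it must be 2.
(r7,c4): row 7 has {1,3,5,6}; column 4 has {2,5,6,7}, so it must be 4.
(r7,c5): row 7 has {1,3,4,5,6}; column 5 has {3,4,7}, so it must be 2.
(r7,c7): row 7 has {1,2,3,4,5,6}; column 7 has {1,2,3,4,5,6}; the diagonal has {1,2,3,4,5,6}, so it must be 7.
(r1,c4): row 1 has {2,3,4,5,7}; column 4 has {2,4,5,6,7}, so it must be 1.
(r1,c5): row 1 has {1,2,3,4,5,7}; column 5 has {2,3,4,7}, so it must be 6.
(r2,c4): row 2 has {2,4,5,6,7}; column 4 has {1,2,4,5,6,7}, so it must be 3.
(r2,c5): row 2 has {2,3,4,5,6,7}; column 5 has {2,3,4,6,7}, so it must be 1.
(r5,c3): row 5 has {1,2,3,4,6,7}; column 3 has {1,3,4,6,7}, so it must be 5.
(r6,c3): row 6 has {1,3,4,6,7}; column 3 has {1,3,4,5,6,7}, so it must be 2.
(r6,c5): row 6 has {1,2,3,4,6,7}; column 5 has {1,2,3,4,6,7}, so it must be 5.

3 2 7 1 6 5 4 / 7 5 4 3 1 2 6 / 2 7 6 5 3 4 1 / 6 4 1 2 7 3 5 / 1 3 5 6 4 7 2 / 4 6 2 7 5 1 3 / 5 1 3 4 2 6 7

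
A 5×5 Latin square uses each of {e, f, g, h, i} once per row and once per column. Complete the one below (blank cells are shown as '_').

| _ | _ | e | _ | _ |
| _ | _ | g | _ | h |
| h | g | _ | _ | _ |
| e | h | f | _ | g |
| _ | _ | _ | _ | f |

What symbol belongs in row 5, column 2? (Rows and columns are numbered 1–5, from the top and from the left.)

row 1 has {e}; column 5 has {f,g,h} — only i is left for (r1,c5).
row 3 has {g,h}; column 3 has {e,f,g} — only i is left for (r3,c3).
row 3 has {g,h,i}; column 5 has {f,g,h,i} — only e is left for (r3,c5).
row 4 has {e,f,g,h}; column 4 is empty so far — only i is left for (r4,c4).
row 5 has {f}; column 3 has {e,f,g,i} — only h is left for (r5,c3).
row 1 has {e,i}; column 2 has {g,h} — only f is left for (r1,c2).
row 3 has {e,g,h,i}; column 4 has {i} — only f is left for (r3,c4).
row 1 has {e,f,i}; column 1 has {e,h} — only g is left for (r1,c1).
row 1 has {e,f,g,i}; column 4 has {f,i} — only h is left for (r1,c4).
row 2 has {g,h}; column 4 has {f,h,i} — only e is left for (r2,c4).
row 5 has {f,h}; column 1 has {e,g,h} — only i is left for (r5,c1).
row 5 has {f,h,i}; column 2 has {f,g,h} — only e is left for (r5,c2).

e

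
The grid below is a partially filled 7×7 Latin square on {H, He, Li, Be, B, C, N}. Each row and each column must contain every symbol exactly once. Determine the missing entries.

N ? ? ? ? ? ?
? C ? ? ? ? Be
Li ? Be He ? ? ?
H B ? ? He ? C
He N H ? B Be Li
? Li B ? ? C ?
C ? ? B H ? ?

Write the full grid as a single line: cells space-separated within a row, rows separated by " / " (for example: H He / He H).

row 2 has {Be,C}; column 1 has {H,He,Li,C,N} — only B is left for (r2,c1).
row 3 has {He,Li,Be}; column 2 has {Li,B,C,N} — only H is left for (r3,c2).
row 5 has {H,He,Li,Be,B,N}; column 4 has {He,B} — only C is left for (r5,c4).
row 6 has {Li,B,C}; column 1 has {H,He,Li,B,C,N} — only Be is left for (r6,c1).
row 6 has {Li,Be,B,C}; column 5 has {H,He,B} — only N is left for (r6,c5).
row 2 has {Be,B,C}; column 5 has {H,He,B,N} — only Li is left for (r2,c5).
row 3 has {H,He,Li,Be}; column 5 has {H,He,Li,B,N} — only C is left for (r3,c5).
row 6 has {Li,Be,B,C,N}; column 4 has {He,B,C} — only H is left for (r6,c4).
row 6 has {H,Li,Be,B,C,N}; column 7 has {Li,Be,C} — only He is left for (r6,c7).
row 7 has {H,B,C}; column 7 has {He,Li,Be,C} — only N is left for (r7,c7).
row 1 has {N}; column 5 has {H,He,Li,B,C,N} — only Be is left for (r1,c5).
row 2 has {Li,Be,B,C}; column 4 has {H,He,B,C} — only N is left for (r2,c4).
row 3 has {H,He,Li,Be,C}; column 7 has {He,Li,Be,C,N} — only B is left for (r3,c7).
row 1 has {Be,N}; column 2 has {H,Li,B,C,N} — only He is left for (r1,c2).
row 1 has {He,Be,N}; column 4 has {H,He,B,C,N} — only Li is left for (r1,c4).
row 1 has {He,Li,Be,N}; column 7 has {He,Li,Be,B,C,N} — only H is left for (r1,c7).
row 2 has {Li,Be,B,C,N}; column 3 has {H,Be,B} — only He is left for (r2,c3).
row 2 has {He,Li,Be,B,C,N}; column 6 has {Be,C} — only H is left for (r2,c6).
row 3 has {H,He,Li,Be,B,C}; column 6 has {H,Be,C} — only N is left for (r3,c6).
row 4 has {H,He,B,C}; column 4 has {H,He,Li,B,C,N} — only Be is left for (r4,c4).
row 4 has {H,He,Be,B,C}; column 6 has {H,Be,C,N} — only Li is left for (r4,c6).
row 7 has {H,B,C,N}; column 2 has {H,He,Li,B,C,N} — only Be is left for (r7,c2).
row 7 has {H,Be,B,C,N}; column 3 has {H,He,Be,B} — only Li is left for (r7,c3).
row 7 has {H,Li,Be,B,C,N}; column 6 has {H,Li,Be,C,N} — only He is left for (r7,c6).
row 1 has {H,He,Li,Be,N}; column 3 has {H,He,Li,Be,B} — only C is left for (r1,c3).
row 1 has {H,He,Li,Be,C,N}; column 6 has {H,He,Li,Be,C,N} — only B is left for (r1,c6).
row 4 has {H,He,Li,Be,B,C}; column 3 has {H,He,Li,Be,B,C} — only N is left for (r4,c3).

N He C Li Be B H / B C He N Li H Be / Li H Be He C N B / H B N Be He Li C / He N H C B Be Li / Be Li B H N C He / C Be Li B H He N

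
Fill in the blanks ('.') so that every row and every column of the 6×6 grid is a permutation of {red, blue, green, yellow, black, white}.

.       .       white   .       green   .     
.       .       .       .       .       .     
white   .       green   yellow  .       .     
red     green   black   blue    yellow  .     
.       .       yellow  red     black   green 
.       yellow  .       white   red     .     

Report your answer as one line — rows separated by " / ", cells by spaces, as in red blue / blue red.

yellow red white black green blue / black blue red green white yellow / white black green yellow blue red / red green black blue yellow white / blue white yellow red black green / green yellow blue white red black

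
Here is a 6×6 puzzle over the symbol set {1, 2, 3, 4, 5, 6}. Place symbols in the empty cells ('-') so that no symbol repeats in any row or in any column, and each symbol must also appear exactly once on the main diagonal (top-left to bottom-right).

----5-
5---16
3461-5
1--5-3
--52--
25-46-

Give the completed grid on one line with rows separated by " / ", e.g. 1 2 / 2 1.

4 3 1 6 5 2 / 5 2 4 3 1 6 / 3 4 6 1 2 5 / 1 6 2 5 4 3 / 6 1 5 2 3 4 / 2 5 3 4 6 1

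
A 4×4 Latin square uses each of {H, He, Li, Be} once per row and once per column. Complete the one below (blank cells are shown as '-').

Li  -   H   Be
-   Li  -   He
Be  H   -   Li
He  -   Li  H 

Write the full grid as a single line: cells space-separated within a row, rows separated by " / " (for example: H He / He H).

Li He H Be / H Li Be He / Be H He Li / He Be Li H

(r1,c2) = He
(r2,c1) = H
(r2,c3) = Be
(r3,c3) = He
(r4,c2) = Be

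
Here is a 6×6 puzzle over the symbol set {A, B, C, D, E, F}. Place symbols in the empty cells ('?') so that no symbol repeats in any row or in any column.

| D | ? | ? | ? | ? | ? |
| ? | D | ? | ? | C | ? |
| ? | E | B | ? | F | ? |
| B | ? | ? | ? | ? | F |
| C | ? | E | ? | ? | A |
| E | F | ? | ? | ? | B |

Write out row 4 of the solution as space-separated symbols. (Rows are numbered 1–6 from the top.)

row 2 has {C,D}; column 6 has {A,B,F} — only E is left for (r2,c6).
row 3 has {B,E,F}; column 1 has {B,C,D,E} — only A is left for (r3,c1).
row 5 has {A,C,E}; column 2 has {D,E,F} — only B is left for (r5,c2).
row 5 has {A,B,C,E}; column 5 has {C,F} — only D is left for (r5,c5).
row 6 has {B,E,F}; column 5 has {C,D,F} — only A is left for (r6,c5).
row 1 has {D}; column 6 has {A,B,E,F} — only C is left for (r1,c6).
row 2 has {C,D,E}; column 1 has {A,B,C,D,E} — only F is left for (r2,c1).
row 2 has {C,D,E,F}; column 3 has {B,E} — only A is left for (r2,c3).
row 2 has {A,C,D,E,F}; column 4 is empty so far — only B is left for (r2,c4).
row 3 has {A,B,E,F}; column 6 has {A,B,C,E,F} — only D is left for (r3,c6).
row 4 has {B,F}; column 5 has {A,C,D,F} — only E is left for (r4,c5).
row 5 has {A,B,C,D,E}; column 4 has {B} — only F is left for (r5,c4).
row 1 has {C,D}; column 2 has {B,D,E,F} — only A is left for (r1,c2).
row 1 has {A,C,D}; column 3 has {A,B,E} — only F is left for (r1,c3).
row 1 has {A,C,D,F}; column 4 has {B,F} — only E is left for (r1,c4).
row 1 has {A,C,D,E,F}; column 5 has {A,C,D,E,F} — only B is left for (r1,c5).
row 3 has {A,B,D,E,F}; column 4 has {B,E,F} — only C is left for (r3,c4).
row 4 has {B,E,F}; column 2 has {A,B,D,E,F} — only C is left for (r4,c2).
row 4 has {B,C,E,F}; column 3 has {A,B,E,F} — only D is left for (r4,c3).
row 4 has {B,C,D,E,F}; column 4 has {B,C,E,F} — only A is left for (r4,c4).

B C D A E F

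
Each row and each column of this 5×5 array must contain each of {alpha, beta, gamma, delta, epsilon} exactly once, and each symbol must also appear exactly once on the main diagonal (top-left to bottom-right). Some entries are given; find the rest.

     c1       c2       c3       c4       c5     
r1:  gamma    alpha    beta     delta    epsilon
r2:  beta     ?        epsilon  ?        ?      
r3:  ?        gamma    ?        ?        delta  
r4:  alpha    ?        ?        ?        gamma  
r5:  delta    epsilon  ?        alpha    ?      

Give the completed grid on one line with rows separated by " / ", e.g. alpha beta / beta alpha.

gamma alpha beta delta epsilon / beta delta epsilon gamma alpha / epsilon gamma alpha beta delta / alpha beta delta epsilon gamma / delta epsilon gamma alpha beta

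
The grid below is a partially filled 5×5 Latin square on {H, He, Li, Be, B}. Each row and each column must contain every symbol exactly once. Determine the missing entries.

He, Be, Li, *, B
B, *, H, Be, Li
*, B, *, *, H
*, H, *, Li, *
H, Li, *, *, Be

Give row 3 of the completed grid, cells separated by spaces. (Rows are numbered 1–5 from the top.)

Li B Be He H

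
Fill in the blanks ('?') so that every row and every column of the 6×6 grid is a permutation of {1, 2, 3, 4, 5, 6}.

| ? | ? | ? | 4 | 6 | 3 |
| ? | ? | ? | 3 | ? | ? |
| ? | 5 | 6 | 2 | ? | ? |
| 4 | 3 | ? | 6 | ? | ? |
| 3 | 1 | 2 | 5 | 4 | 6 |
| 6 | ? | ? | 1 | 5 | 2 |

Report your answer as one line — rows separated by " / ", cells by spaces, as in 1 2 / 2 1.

5 2 1 4 6 3 / 2 6 4 3 1 5 / 1 5 6 2 3 4 / 4 3 5 6 2 1 / 3 1 2 5 4 6 / 6 4 3 1 5 2

At row 1, column 2: row 1 has {3,4,6}; column 2 has {1,3,5}; that leaves 2.
At row 3, column 1: row 3 has {2,5,6}; column 1 has {3,4,6}; that leaves 1.
At row 3, column 5: row 3 has {1,2,5,6}; column 5 has {4,5,6}; that leaves 3.
At row 3, column 6: row 3 has {1,2,3,5,6}; column 6 has {2,3,6}; that leaves 4.
At row 6, column 2: row 6 has {1,2,5,6}; column 2 has {1,2,3,5}; that leaves 4.
At row 6, column 3: row 6 has {1,2,4,5,6}; column 3 has {2,6}; that leaves 3.
At row 1, column 1: row 1 has {2,3,4,6}; column 1 has {1,3,4,6}; that leaves 5.
At row 1, column 3: row 1 has {2,3,4,5,6}; column 3 has {2,3,6}; that leaves 1.
At row 2, column 1: row 2 has {3}; column 1 has {1,3,4,5,6}; that leaves 2.
At row 2, column 2: row 2 has {2,3}; column 2 has {1,2,3,4,5}; that leaves 6.
At row 2, column 5: row 2 has {2,3,6}; column 5 has {3,4,5,6}; that leaves 1.
At row 2, column 6: row 2 has {1,2,3,6}; column 6 has {2,3,4,6}; that leaves 5.
At row 4, column 3: row 4 has {3,4,6}; column 3 has {1,2,3,6}; that leaves 5.
At row 4, column 5: row 4 has {3,4,5,6}; column 5 has {1,3,4,5,6}; that leaves 2.
At row 4, column 6: row 4 has {2,3,4,5,6}; column 6 has {2,3,4,5,6}; that leaves 1.
At row 2, column 3: row 2 has {1,2,3,5,6}; column 3 has {1,2,3,5,6}; that leaves 4.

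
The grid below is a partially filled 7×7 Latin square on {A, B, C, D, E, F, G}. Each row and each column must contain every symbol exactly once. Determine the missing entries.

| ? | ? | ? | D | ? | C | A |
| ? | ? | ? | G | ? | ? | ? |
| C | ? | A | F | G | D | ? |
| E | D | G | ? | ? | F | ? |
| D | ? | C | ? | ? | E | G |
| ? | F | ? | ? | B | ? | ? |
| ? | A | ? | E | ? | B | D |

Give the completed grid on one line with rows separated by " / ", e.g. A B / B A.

F G B D E C A / B C E G D A F / C E A F G D B / E D G B A F C / D B C A F E G / A F D C B G E / G A F E C B D

At row 2, column 6: row 2 has {G}; column 6 has {B,C,D,E,F}; that leaves A.
At row 5, column 2: row 5 has {C,D,E,G}; column 2 has {A,D,F}; that leaves B.
At row 5, column 4: row 5 has {B,C,D,E,G}; column 4 has {D,E,F,G}; that leaves A.
At row 5, column 5: row 5 has {A,B,C,D,E,G}; column 5 has {B,G}; that leaves F.
At row 6, column 4: row 6 has {B,F}; column 4 has {A,D,E,F,G}; that leaves C.
At row 6, column 6: row 6 has {B,C,F}; column 6 has {A,B,C,D,E,F}; that leaves G.
At row 6, column 7: row 6 has {B,C,F,G}; column 7 has {A,D,G}; that leaves E.
At row 7, column 3: row 7 has {A,B,D,E}; column 3 has {A,C,G}; that leaves F.
At row 7, column 5: row 7 has {A,B,D,E,F}; column 5 has {B,F,G}; that leaves C.
At row 1, column 5: row 1 has {A,C,D}; column 5 has {B,C,F,G}; that leaves E.
At row 2, column 5: row 2 has {A,G}; column 5 has {B,C,E,F,G}; that leaves D.
At row 3, column 2: row 3 has {A,C,D,F,G}; column 2 has {A,B,D,F}; that leaves E.
At row 3, column 7: row 3 has {A,C,D,E,F,G}; column 7 has {A,D,E,G}; that leaves B.
At row 4, column 4: row 4 has {D,E,F,G}; column 4 has {A,C,D,E,F,G}; that leaves B.
At row 4, column 5: row 4 has {B,D,E,F,G}; column 5 has {B,C,D,E,F,G}; that leaves A.
At row 4, column 7: row 4 has {A,B,D,E,F,G}; column 7 has {A,B,D,E,G}; that leaves C.
At row 6, column 1: row 6 has {B,C,E,F,G}; column 1 has {C,D,E}; that leaves A.
At row 6, column 3: row 6 has {A,B,C,E,F,G}; column 3 has {A,C,F,G}; that leaves D.
At row 7, column 1: row 7 has {A,B,C,D,E,F}; column 1 has {A,C,D,E}; that leaves G.
At row 1, column 2: row 1 has {A,C,D,E}; column 2 has {A,B,D,E,F}; that leaves G.
At row 1, column 3: row 1 has {A,C,D,E,G}; column 3 has {A,C,D,F,G}; that leaves B.
At row 2, column 2: row 2 has {A,D,G}; column 2 has {A,B,D,E,F,G}; that leaves C.
At row 2, column 3: row 2 has {A,C,D,G}; column 3 has {A,B,C,D,F,G}; that leaves E.
At row 2, column 7: row 2 has {A,C,D,E,G}; column 7 has {A,B,C,D,E,G}; that leaves F.
At row 1, column 1: row 1 has {A,B,C,D,E,G}; column 1 has {A,C,D,E,G}; that leaves F.
At row 2, column 1: row 2 has {A,C,D,E,F,G}; column 1 has {A,C,D,E,F,G}; that leaves B.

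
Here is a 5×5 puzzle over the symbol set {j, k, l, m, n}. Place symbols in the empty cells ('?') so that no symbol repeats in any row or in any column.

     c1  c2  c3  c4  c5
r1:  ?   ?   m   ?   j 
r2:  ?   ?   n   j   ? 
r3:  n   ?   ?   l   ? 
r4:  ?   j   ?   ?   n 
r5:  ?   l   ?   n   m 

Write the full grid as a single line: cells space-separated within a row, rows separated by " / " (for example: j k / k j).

l n m k j / m k n j l / n m j l k / k j l m n / j l k n m

(r1,c4): row 1 has {j,m}; column 4 has {j,l,n}, so it must be k.
(r3,c5): row 3 has {l,n}; column 5 has {j,m,n}, so it must be k.
(r4,c4): row 4 has {j,n}; column 4 has {j,k,l,n}, so it must be m.
(r1,c1): row 1 has {j,k,m}; column 1 has {n}, so it must be l.
(r1,c2): row 1 has {j,k,l,m}; column 2 has {j,l}, so it must be n.
(r2,c5): row 2 has {j,n}; column 5 has {j,k,m,n}, so it must be l.
(r3,c2): row 3 has {k,l,n}; column 2 has {j,l,n}, so it must be m.
(r3,c3): row 3 has {k,l,m,n}; column 3 has {m,n}, so it must be j.
(r4,c1): row 4 has {j,m,n}; column 1 has {l,n}, so it must be k.
(r4,c3): row 4 has {j,k,m,n}; column 3 has {j,m,n}, so it must be l.
(r5,c1): row 5 has {l,m,n}; column 1 has {k,l,n}, so it must be j.
(r5,c3): row 5 has {j,l,m,n}; column 3 has {j,l,m,n}, so it must be k.
(r2,c1): row 2 has {j,l,n}; column 1 has {j,k,l,n}, so it must be m.
(r2,c2): row 2 has {j,l,m,n}; column 2 has {j,l,m,n}, so it must be k.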